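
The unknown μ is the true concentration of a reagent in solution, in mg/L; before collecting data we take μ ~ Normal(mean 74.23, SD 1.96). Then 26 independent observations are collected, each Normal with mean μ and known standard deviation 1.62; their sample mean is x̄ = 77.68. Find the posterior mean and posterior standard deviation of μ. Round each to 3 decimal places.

Posterior mean ≈ 77.592; posterior SD ≈ 0.314

With known σ, the Normal prior is conjugate. Weight on the data is w = (n/σ²)/(n/σ² + 1/τ₀²) = 9.90703/(9.90703+0.260308) = 0.97440.
Posterior mean = w·x̄ + (1−w)·μ₀ = 0.97440·77.68 + 0.025602·74.23 = 77.592. Posterior variance = 1/(9.90703+0.260308) = 0.0983542, so SD = 0.314.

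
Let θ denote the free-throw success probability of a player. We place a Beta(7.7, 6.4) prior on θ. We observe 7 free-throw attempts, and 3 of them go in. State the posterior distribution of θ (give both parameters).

The binomial likelihood is conjugate to the Beta prior: with 3 successes and 4 failures, the posterior is Beta(7.7+3, 6.4+4) = Beta(10.7, 10.4).

Posterior: Beta(10.7, 10.4)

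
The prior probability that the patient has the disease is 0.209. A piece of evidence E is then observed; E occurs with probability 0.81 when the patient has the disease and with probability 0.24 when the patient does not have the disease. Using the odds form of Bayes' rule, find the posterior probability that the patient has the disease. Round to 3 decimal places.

Posterior probability ≈ 0.471

Prior odds = 0.209/(1−0.209) = 0.26422.
Likelihood ratio for E = 0.81/0.24 = 3.3750.
Posterior odds = prior odds × LR = 0.89175.
Posterior probability = odds/(1+odds) = 0.89175/1.8918 = 0.471.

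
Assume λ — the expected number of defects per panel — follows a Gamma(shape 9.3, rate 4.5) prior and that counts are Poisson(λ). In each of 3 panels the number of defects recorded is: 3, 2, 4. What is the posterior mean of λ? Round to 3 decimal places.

Total count ∑xᵢ = 9 over n = 3 panels.
Gamma is conjugate to the Poisson likelihood: posterior is Gamma(shape = 9.3+9 = 18.3, rate = 4.5+3 = 7.5).
E[λ | data] = 18.3/7.5 = 2.440.

Posterior mean ≈ 2.440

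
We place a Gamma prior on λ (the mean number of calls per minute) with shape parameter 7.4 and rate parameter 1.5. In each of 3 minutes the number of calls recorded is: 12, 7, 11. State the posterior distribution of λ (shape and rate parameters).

Posterior: Gamma(shape=37.4, rate=4.5)

Total count ∑xᵢ = 30 over n = 3 minutes.
Gamma is conjugate to the Poisson likelihood: posterior is Gamma(shape = 7.4+30 = 37.4, rate = 1.5+3 = 4.5).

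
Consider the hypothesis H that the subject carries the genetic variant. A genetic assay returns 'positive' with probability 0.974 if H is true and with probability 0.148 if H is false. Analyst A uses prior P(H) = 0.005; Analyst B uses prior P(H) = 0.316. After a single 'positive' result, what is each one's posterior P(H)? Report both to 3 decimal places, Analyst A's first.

P('+'|H) = 0.974, P('+'|¬H) = 0.148.
Analyst A: numerator 0.974·0.005 = 0.0048700; evidence = 0.0048700+0.148·0.995 = 0.15213; posterior = 0.032.
Analyst B: numerator 0.974·0.316 = 0.30778; evidence = 0.30778+0.148·0.684 = 0.40902; posterior = 0.752.

Analyst A: 0.032; Analyst B: 0.752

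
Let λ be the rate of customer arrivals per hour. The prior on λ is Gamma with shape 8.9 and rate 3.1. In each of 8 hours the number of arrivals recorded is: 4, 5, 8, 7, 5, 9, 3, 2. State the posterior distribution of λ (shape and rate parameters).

Total count ∑xᵢ = 43 over n = 8 hours.
Gamma is conjugate to the Poisson likelihood: posterior is Gamma(shape = 8.9+43 = 51.9, rate = 3.1+8 = 11.1).

Posterior: Gamma(shape=51.9, rate=11.1)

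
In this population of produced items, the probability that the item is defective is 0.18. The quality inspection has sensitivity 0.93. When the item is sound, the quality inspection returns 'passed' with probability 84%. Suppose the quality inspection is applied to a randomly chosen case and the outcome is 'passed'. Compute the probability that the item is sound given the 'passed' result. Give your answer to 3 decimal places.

Write H for 'the item is defective'. Prior odds H:¬H = 0.18/0.82 = 0.21951. For the 'passed' outcome, the likelihood ratio is 0.07/0.84 = 0.083333.
Posterior odds = 0.21951 × 0.083333 = 0.018293, so P(H|E) = 0.018293/(1+0.018293) = 0.018. Then P(¬H|E) = 1 − 0.018 = 0.982.

P(¬H | E) ≈ 0.982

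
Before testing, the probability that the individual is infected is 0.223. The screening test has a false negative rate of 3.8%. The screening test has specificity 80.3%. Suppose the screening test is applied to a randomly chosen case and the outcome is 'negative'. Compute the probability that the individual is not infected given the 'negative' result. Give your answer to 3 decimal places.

Let H be the event that the individual is infected. P(H) = 0.223, so P(¬H) = 0.777. With E the 'negative' result, P(E|H) = 0.038 and P(E|¬H) = 0.803.
P(E) = 0.038·0.223 + 0.803·0.777 = 0.0084740 + 0.62393 = 0.63240.
By Bayes' theorem, P(H|E) = 0.0084740 / 0.63240 = 0.013. Hence P(¬H|E) = 1 − 0.013 = 0.987.

P(¬H | E) ≈ 0.987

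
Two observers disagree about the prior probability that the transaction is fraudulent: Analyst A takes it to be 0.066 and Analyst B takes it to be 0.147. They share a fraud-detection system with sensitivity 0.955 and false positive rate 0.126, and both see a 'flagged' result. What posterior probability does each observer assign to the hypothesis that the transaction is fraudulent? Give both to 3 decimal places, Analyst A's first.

P('+'|H) = 0.955, P('+'|¬H) = 0.126.
Analyst A: numerator 0.955·0.066 = 0.063030; evidence = 0.063030+0.126·0.934 = 0.18071; posterior = 0.349.
Analyst B: numerator 0.955·0.147 = 0.14038; evidence = 0.14038+0.126·0.853 = 0.24786; posterior = 0.566.

Analyst A: 0.349; Analyst B: 0.566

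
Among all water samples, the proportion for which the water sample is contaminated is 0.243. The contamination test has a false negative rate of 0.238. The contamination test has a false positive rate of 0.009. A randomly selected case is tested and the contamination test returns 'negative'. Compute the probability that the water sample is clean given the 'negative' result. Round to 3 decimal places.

Let H be the event that the water sample is contaminated. P(H) = 0.243, so P(¬H) = 0.757. With E the 'negative' result, P(E|H) = 0.238 and P(E|¬H) = 0.991.
P(E) = 0.238·0.243 + 0.991·0.757 = 0.057834 + 0.75019 = 0.80802.
By Bayes' theorem, P(H|E) = 0.057834 / 0.80802 = 0.072. Hence P(¬H|E) = 1 − 0.072 = 0.928.

P(¬H | E) ≈ 0.928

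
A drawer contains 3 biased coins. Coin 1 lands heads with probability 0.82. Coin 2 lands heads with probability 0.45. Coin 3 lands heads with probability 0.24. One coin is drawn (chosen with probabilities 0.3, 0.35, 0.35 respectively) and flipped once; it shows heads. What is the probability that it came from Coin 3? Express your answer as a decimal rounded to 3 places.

Posterior probability ≈ 0.172

P(heads|C1) = 0.82; P(heads|C2) = 0.45; P(heads|C3) = 0.24.
Prior × likelihood for each source: 0.3·0.82=0.2460, 0.35·0.45=0.1575, 0.35·0.24=0.08400. Summing gives P(heads) = 0.48750.
P(Coin 3 | heads) = 0.08400 / 0.48750 = 0.172.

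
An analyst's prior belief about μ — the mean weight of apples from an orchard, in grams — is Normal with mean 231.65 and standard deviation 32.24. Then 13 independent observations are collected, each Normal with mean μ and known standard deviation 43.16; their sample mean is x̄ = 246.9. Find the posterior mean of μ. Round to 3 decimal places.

Prior precision 1/τ₀² = 1/32.24² = 0.00096208; data precision n/σ² = 13/43.16² = 0.00697880.
Posterior precision = 0.00096208 + 0.00697880 = 0.00794087.
Posterior mean = (0.00096208·231.65 + 0.00697880·246.9) / 0.00794087 = 245.052.

Posterior mean ≈ 245.052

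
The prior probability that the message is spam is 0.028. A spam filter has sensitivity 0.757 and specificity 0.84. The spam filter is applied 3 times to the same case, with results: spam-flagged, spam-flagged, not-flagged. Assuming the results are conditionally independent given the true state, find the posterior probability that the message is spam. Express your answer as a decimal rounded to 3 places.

With H the event that the message is spam, the joint likelihood of the observed sequence is P(data|H) = 0.757·0.757·0.243 = 0.13925 and P(data|¬H) = 0.16·0.16·0.84 = 0.021504.
Bayes: P(H|data) = 0.028·0.13925 / (0.028·0.13925 + 0.972·0.021504) = 0.0038990/0.024801 = 0.1572.

Posterior P(H) ≈ 0.157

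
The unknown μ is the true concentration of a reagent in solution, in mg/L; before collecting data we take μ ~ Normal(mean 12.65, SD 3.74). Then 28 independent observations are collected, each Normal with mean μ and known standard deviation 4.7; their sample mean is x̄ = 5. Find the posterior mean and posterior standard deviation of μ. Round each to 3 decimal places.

Prior precision 1/τ₀² = 1/3.74² = 0.0714919; data precision n/σ² = 28/4.7² = 1.26754.
Posterior precision = 0.0714919 + 1.26754 = 1.33903, giving posterior SD = 1/√1.33903 = 0.864.
Posterior mean = (0.0714919·12.65 + 1.26754·5) / 1.33903 = 5.408.

Posterior mean ≈ 5.408; posterior SD ≈ 0.864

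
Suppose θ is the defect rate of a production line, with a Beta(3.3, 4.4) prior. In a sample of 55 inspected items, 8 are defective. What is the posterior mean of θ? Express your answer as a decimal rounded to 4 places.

Posterior mean ≈ 0.1802

Observing 8 successes and 47 failures updates Beta(3.3, 4.4) by adding the success and failure counts to the two shape parameters: α = 3.3+8 = 11.3, β = 4.4+47 = 51.4.
E[θ | data] = 11.3/(11.3+51.4) = 0.1802.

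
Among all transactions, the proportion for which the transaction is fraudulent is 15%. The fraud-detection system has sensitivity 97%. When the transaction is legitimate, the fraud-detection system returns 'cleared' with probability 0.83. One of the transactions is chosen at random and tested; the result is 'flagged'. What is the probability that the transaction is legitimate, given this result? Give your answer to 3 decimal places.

Write H for 'the transaction is fraudulent'. Prior odds H:¬H = 0.15/0.85 = 0.17647. For the 'flagged' outcome, the likelihood ratio is 0.97/0.17 = 5.7059.
Posterior odds = 0.17647 × 5.7059 = 1.0069, so P(H|E) = 1.0069/(1+1.0069) = 0.502. Then P(¬H|E) = 1 − 0.502 = 0.498.

P(¬H | E) ≈ 0.498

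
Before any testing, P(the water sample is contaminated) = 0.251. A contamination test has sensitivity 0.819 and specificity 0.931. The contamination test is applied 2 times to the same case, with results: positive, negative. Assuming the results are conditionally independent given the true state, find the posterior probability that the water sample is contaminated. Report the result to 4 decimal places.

Let H be the event that the water sample is contaminated; start with P(H) = 0.251. P('positive'|H) = 0.819, P('positive'|¬H) = 0.069.
Update on result 1 ('positive'): P(H) ← 0.819·0.2510 / (0.819·0.2510 + 0.069·0.7490) = 0.20557/0.25725 = 0.7991.
Update on result 2 ('negative'): P(H) ← 0.181·0.7991 / (0.181·0.7991 + 0.931·0.2009) = 0.14464/0.33167 = 0.4361.

Posterior P(H) ≈ 0.4361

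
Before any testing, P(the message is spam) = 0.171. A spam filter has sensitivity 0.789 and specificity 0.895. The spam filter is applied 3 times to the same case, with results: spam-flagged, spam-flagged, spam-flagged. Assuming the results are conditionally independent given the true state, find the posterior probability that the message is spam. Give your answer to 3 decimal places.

With H the event that the message is spam, the joint likelihood of the observed sequence is P(data|H) = 0.789·0.789·0.789 = 0.49117 and P(data|¬H) = 0.105·0.105·0.105 = 0.0011576.
Bayes: P(H|data) = 0.171·0.49117 / (0.171·0.49117 + 0.829·0.0011576) = 0.083990/0.084950 = 0.9887.

Posterior P(H) ≈ 0.989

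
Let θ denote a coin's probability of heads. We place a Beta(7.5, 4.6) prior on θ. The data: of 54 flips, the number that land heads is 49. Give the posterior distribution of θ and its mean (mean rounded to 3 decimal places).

Posterior: Beta(56.5, 9.6); mean ≈ 0.855

The binomial likelihood is conjugate to the Beta prior: with 49 successes and 5 failures, the posterior is Beta(7.5+49, 4.6+5) = Beta(56.5, 9.6).
E[θ | data] = 56.5/(56.5+9.6) = 0.855.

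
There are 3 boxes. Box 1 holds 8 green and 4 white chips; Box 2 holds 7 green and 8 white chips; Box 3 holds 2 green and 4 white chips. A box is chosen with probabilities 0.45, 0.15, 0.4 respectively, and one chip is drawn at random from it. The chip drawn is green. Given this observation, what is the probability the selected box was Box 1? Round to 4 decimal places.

P(green|Box 1) = 0.6667; P(green|Box 2) = 0.4667; P(green|Box 3) = 0.3333.
Prior × likelihood for each source: 0.45·0.6667=0.3000, 0.15·0.4667=0.07000, 0.4·0.3333=0.1333. Summing gives P(green) = 0.50333.
P(Box 1 | green) = 0.3000 / 0.50333 = 0.5960.

Posterior probability ≈ 0.5960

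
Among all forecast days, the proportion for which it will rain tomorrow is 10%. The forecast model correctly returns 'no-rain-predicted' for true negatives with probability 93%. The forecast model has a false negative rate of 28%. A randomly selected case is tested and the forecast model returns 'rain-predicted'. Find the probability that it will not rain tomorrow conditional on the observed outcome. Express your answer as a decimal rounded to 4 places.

Let H be the event that it will rain tomorrow. P(H) = 0.1, so P(¬H) = 0.9. With E the 'rain-predicted' result, P(E|H) = 0.72 and P(E|¬H) = 0.07.
P(E) = 0.72·0.1 + 0.07·0.9 = 0.072000 + 0.063000 = 0.13500.
By Bayes' theorem, P(H|E) = 0.072000 / 0.13500 = 0.5333. Hence P(¬H|E) = 1 − 0.5333 = 0.4667.

P(¬H | E) ≈ 0.4667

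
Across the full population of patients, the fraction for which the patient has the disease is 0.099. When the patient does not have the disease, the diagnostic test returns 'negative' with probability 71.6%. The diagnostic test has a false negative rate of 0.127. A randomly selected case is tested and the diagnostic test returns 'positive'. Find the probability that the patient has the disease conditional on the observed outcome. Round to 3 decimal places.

Let H be the event that the patient has the disease. P(H) = 0.099, so P(¬H) = 0.901. With E the 'positive' result, P(E|H) = 0.873 and P(E|¬H) = 0.284.
P(E) = 0.873·0.099 + 0.284·0.901 = 0.086427 + 0.25588 = 0.34231.
By Bayes' theorem, P(H|E) = 0.086427 / 0.34231 = 0.252.

P(H | E) ≈ 0.252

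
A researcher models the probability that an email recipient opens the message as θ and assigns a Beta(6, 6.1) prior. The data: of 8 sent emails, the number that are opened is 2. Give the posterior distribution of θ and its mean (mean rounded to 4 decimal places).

The binomial likelihood is conjugate to the Beta prior: with 2 successes and 6 failures, the posterior is Beta(6+2, 6.1+6) = Beta(8, 12.1).
Posterior mean = α/(α+β) = 8/20.1 = 0.3980.

Posterior: Beta(8, 12.1); mean ≈ 0.3980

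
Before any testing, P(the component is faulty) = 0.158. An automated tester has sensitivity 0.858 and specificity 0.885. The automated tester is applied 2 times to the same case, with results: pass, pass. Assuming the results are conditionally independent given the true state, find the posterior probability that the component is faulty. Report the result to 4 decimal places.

Posterior P(H) ≈ 0.0048

With H the event that the component is faulty, the joint likelihood of the observed sequence is P(data|H) = 0.142·0.142 = 0.020164 and P(data|¬H) = 0.885·0.885 = 0.78323.
Bayes: P(H|data) = 0.158·0.020164 / (0.158·0.020164 + 0.842·0.78323) = 0.0031859/0.66266 = 0.0048.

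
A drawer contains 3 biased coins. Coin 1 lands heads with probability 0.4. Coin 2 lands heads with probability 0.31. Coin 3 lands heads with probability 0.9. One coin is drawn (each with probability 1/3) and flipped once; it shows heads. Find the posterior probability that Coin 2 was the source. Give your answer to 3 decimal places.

Posterior probability ≈ 0.193

Tabulate prior·likelihood by source: [1] prior 0.333333, lik 0.4, product 0.1333; [2] prior 0.333333, lik 0.31, product 0.1033; [3] prior 0.333333, lik 0.9, product 0.3000.
Normalizing constant = 0.53667; the posterior for Coin 2 is its product over the sum, 0.1033/0.53667 = 0.193.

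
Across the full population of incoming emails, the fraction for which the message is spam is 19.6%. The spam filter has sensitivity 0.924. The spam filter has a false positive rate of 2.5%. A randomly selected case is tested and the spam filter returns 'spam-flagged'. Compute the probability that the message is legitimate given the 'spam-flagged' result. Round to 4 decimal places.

P(¬H | E) ≈ 0.0999

Let H be the event that the message is spam. P(H) = 0.196, so P(¬H) = 0.804. With E the 'spam-flagged' result, P(E|H) = 0.924 and P(E|¬H) = 0.025.
P(E) = 0.924·0.196 + 0.025·0.804 = 0.18110 + 0.020100 = 0.20120.
By Bayes' theorem, P(H|E) = 0.18110 / 0.20120 = 0.9001. Hence P(¬H|E) = 1 − 0.9001 = 0.0999.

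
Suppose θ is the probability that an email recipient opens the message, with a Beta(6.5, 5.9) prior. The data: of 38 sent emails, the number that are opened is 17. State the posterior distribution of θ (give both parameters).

Posterior: Beta(23.5, 26.9)

Observing 17 successes and 21 failures updates Beta(6.5, 5.9) by adding the success and failure counts to the two shape parameters: α = 6.5+17 = 23.5, β = 5.9+21 = 26.9.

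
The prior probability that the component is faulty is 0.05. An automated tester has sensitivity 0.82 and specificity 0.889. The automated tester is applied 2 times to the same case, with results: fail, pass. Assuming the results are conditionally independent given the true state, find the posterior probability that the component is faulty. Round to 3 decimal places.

With H the event that the component is faulty, the joint likelihood of the observed sequence is P(data|H) = 0.82·0.18 = 0.14760 and P(data|¬H) = 0.111·0.889 = 0.098679.
Bayes: P(H|data) = 0.05·0.14760 / (0.05·0.14760 + 0.95·0.098679) = 0.0073800/0.10113 = 0.0730.

Posterior P(H) ≈ 0.073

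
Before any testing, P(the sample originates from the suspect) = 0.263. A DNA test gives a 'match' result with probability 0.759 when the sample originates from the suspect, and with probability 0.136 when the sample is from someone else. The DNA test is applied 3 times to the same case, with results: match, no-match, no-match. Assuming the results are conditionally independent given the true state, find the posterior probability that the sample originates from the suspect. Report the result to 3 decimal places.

Let H be the event that the sample originates from the suspect; start with P(H) = 0.263. P('match'|H) = 0.759, P('match'|¬H) = 0.136.
Update on result 1 ('match'): P(H) ← 0.759·0.2630 / (0.759·0.2630 + 0.136·0.7370) = 0.19962/0.29985 = 0.6657.
Update on result 2 ('no-match'): P(H) ← 0.241·0.6657 / (0.241·0.6657 + 0.864·0.3343) = 0.16044/0.44925 = 0.3571.
Update on result 3 ('no-match'): P(H) ← 0.241·0.3571 / (0.241·0.3571 + 0.864·0.6429) = 0.086067/0.64151 = 0.1342.

Posterior P(H) ≈ 0.134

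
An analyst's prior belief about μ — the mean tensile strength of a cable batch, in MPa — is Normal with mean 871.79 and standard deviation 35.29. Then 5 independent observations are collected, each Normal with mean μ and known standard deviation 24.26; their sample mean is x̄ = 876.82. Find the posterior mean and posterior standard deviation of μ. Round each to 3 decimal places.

Posterior mean ≈ 876.386; posterior SD ≈ 10.370

Prior precision 1/τ₀² = 1/35.29² = 0.00080297; data precision n/σ² = 5/24.26² = 0.00849549.
Posterior precision = 0.00080297 + 0.00849549 = 0.00929845, giving posterior SD = 1/√0.00929845 = 10.370.
Posterior mean = (0.00080297·871.79 + 0.00849549·876.82) / 0.00929845 = 876.386.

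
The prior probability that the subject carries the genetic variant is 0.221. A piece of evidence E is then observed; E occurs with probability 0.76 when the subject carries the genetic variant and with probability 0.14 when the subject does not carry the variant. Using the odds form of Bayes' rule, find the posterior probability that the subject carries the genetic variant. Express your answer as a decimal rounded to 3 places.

Posterior probability ≈ 0.606

Prior odds = 0.221/(1−0.221) = 0.28370.
Likelihood ratio for E = 0.76/0.14 = 5.4286.
Posterior odds = prior odds × LR = 1.5401.
Posterior probability = odds/(1+odds) = 1.5401/2.5401 = 0.606.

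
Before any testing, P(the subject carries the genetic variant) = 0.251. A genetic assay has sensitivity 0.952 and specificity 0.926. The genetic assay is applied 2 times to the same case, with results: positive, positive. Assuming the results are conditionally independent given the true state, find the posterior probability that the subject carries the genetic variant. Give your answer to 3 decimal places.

Posterior P(H) ≈ 0.982

Let H be the event that the subject carries the genetic variant; start with P(H) = 0.251. P('positive'|H) = 0.952, P('positive'|¬H) = 0.074.
Update on result 1 ('positive'): P(H) ← 0.952·0.2510 / (0.952·0.2510 + 0.074·0.7490) = 0.23895/0.29438 = 0.8117.
Update on result 2 ('positive'): P(H) ← 0.952·0.8117 / (0.952·0.8117 + 0.074·0.1883) = 0.77276/0.78669 = 0.9823.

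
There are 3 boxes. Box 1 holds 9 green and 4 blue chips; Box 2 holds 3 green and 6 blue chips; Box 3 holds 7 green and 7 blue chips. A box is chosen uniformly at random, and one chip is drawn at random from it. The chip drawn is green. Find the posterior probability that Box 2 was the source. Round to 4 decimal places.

Posterior probability ≈ 0.2185

P(green|Box 1) = 0.6923; P(green|Box 2) = 0.3333; P(green|Box 3) = 0.5.
Prior × likelihood for each source: 0.333333·0.6923=0.2308, 0.333333·0.3333=0.1111, 0.333333·0.5=0.1667. Summing gives P(green) = 0.50855.
P(Box 2 | green) = 0.1111 / 0.50855 = 0.2185.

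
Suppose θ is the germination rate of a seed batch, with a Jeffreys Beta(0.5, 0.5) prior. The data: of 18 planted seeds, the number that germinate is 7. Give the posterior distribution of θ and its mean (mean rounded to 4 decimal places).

Posterior: Beta(7.5, 11.5); mean ≈ 0.3947

The binomial likelihood is conjugate to the Beta prior: with 7 successes and 11 failures, the posterior is Beta(0.5+7, 0.5+11) = Beta(7.5, 11.5).
Posterior mean = α/(α+β) = 7.5/19 = 0.3947.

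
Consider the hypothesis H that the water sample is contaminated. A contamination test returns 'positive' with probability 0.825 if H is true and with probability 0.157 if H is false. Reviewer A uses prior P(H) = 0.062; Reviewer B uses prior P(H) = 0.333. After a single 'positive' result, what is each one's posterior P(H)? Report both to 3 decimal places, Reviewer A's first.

Reviewer A: 0.258; Reviewer B: 0.724

The likelihood ratio for a 'positive' result is 0.825/0.157 = 5.2548.
Reviewer A: prior odds 0.062/0.938 = 0.066098; posterior odds 0.34733; posterior probability 0.258.
Reviewer B: prior odds 0.333/0.667 = 0.49925; posterior odds 2.6234; posterior probability 0.724.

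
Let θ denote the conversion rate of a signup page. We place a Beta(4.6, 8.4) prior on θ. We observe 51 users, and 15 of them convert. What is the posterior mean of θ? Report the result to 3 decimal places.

The binomial likelihood is conjugate to the Beta prior: with 15 successes and 36 failures, the posterior is Beta(4.6+15, 8.4+36) = Beta(19.6, 44.4).
E[θ | data] = 19.6/(19.6+44.4) = 0.306.

Posterior mean ≈ 0.306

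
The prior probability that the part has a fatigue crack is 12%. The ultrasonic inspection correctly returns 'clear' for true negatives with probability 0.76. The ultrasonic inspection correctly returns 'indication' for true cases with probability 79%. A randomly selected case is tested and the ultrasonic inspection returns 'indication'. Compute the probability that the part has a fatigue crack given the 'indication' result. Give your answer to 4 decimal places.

Write H for 'the part has a fatigue crack'. Prior odds H:¬H = 0.12/0.88 = 0.13636. For the 'indication' outcome, the likelihood ratio is 0.79/0.24 = 3.2917.
Posterior odds = 0.13636 × 3.2917 = 0.44886, so P(H|E) = 0.44886/(1+0.44886) = 0.3098.

P(H | E) ≈ 0.3098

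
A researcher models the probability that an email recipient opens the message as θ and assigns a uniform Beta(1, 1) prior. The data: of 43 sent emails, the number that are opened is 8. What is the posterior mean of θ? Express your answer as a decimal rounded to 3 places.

Observing 8 successes and 35 failures updates Beta(1, 1) by adding the success and failure counts to the two shape parameters: α = 1+8 = 9, β = 1+35 = 36.
Posterior mean = α/(α+β) = 9/45 = 0.200.

Posterior mean ≈ 0.200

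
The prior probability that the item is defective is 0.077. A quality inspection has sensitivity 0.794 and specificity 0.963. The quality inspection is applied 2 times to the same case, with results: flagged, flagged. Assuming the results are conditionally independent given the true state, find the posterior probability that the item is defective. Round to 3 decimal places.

With H the event that the item is defective, the joint likelihood of the observed sequence is P(data|H) = 0.794·0.794 = 0.63044 and P(data|¬H) = 0.037·0.037 = 0.0013690.
Bayes: P(H|data) = 0.077·0.63044 / (0.077·0.63044 + 0.923·0.0013690) = 0.048544/0.049807 = 0.9746.

Posterior P(H) ≈ 0.975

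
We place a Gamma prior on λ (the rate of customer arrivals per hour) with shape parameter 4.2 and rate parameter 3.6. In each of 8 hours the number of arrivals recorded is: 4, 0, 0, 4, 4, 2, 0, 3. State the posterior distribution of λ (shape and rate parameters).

Posterior: Gamma(shape=21.2, rate=11.6)

The Poisson likelihood adds the total count to the shape and the number of exposure periods to the rate. Here ∑xᵢ = 17 and n = 8, so shape 4.2→21.2 and rate 3.6→11.6.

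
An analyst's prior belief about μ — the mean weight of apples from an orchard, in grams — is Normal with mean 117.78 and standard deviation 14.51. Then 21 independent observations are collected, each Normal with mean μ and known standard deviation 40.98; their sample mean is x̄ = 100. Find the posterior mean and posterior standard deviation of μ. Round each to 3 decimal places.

Prior precision 1/τ₀² = 1/14.51² = 0.00474969; data precision n/σ² = 21/40.98² = 0.0125048.
Posterior precision = 0.00474969 + 0.0125048 = 0.0172544, giving posterior SD = 1/√0.0172544 = 7.613.
Posterior mean = (0.00474969·117.78 + 0.0125048·100) / 0.0172544 = 104.894.

Posterior mean ≈ 104.894; posterior SD ≈ 7.613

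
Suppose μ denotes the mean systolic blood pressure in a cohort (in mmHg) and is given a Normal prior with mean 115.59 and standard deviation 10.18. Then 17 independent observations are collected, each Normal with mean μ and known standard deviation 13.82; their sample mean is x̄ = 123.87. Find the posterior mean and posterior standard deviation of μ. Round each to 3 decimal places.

Posterior mean ≈ 123.060; posterior SD ≈ 3.184

With known σ, the Normal prior is conjugate. Weight on the data is w = (n/σ²)/(n/σ² + 1/τ₀²) = 0.0890088/(0.0890088+0.00964949) = 0.90219.
Posterior mean = w·x̄ + (1−w)·μ₀ = 0.90219·123.87 + 0.097807·115.59 = 123.060. Posterior variance = 1/(0.0890088+0.00964949) = 10.1360, so SD = 3.184.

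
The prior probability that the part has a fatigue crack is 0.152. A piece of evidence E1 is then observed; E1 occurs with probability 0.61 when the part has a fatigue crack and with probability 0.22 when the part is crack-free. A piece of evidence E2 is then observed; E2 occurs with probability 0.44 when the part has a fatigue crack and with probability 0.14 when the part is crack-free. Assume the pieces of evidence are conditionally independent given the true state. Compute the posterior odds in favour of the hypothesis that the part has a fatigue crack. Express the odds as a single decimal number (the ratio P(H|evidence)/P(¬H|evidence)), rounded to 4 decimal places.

Prior odds = 0.152/(1−0.152) = 0.17925. In log-odds, ln(0.17925) = -1.7190.
Add log likelihood ratios: ln(2.7727) + ln(3.1429) = 2.1650.
Posterior log-odds = 0.44596, so posterior odds = exp(0.44596) = 1.5620.

Posterior odds ≈ 1.5620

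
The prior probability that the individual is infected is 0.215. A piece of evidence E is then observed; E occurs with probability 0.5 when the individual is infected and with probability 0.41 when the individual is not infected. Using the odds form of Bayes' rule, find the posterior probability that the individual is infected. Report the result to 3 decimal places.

Prior odds = 0.215/(1−0.215) = 0.27389.
Likelihood ratio for E = 0.5/0.41 = 1.2195.
Posterior odds = prior odds × LR = 0.33401.
Posterior probability = odds/(1+odds) = 0.33401/1.3340 = 0.250.

Posterior probability ≈ 0.250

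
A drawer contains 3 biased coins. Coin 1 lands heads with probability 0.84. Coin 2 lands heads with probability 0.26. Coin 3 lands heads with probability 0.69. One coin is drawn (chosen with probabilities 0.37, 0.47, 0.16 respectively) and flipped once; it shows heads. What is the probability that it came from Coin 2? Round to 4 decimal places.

P(heads|C1) = 0.84; P(heads|C2) = 0.26; P(heads|C3) = 0.69.
Prior × likelihood for each source: 0.37·0.84=0.3108, 0.47·0.26=0.1222, 0.16·0.69=0.1104. Summing gives P(heads) = 0.54340.
P(Coin 2 | heads) = 0.1222 / 0.54340 = 0.2249.

Posterior probability ≈ 0.2249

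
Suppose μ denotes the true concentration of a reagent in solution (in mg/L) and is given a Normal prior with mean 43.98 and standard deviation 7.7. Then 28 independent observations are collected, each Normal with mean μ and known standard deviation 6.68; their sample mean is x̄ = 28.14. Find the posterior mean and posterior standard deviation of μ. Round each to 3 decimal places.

Posterior mean ≈ 28.555; posterior SD ≈ 1.246

With known σ, the Normal prior is conjugate. Weight on the data is w = (n/σ²)/(n/σ² + 1/τ₀²) = 0.627488/(0.627488+0.0168663) = 0.97382.
Posterior mean = w·x̄ + (1−w)·μ₀ = 0.97382·28.14 + 0.026175·43.98 = 28.555. Posterior variance = 1/(0.627488+0.0168663) = 1.55194, so SD = 1.246.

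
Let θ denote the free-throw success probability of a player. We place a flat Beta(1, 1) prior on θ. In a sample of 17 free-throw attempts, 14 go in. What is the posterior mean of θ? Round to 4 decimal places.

Observing 14 successes and 3 failures updates Beta(1, 1) by adding the success and failure counts to the two shape parameters: α = 1+14 = 15, β = 1+3 = 4.
Posterior mean = α/(α+β) = 15/19 = 0.7895.

Posterior mean ≈ 0.7895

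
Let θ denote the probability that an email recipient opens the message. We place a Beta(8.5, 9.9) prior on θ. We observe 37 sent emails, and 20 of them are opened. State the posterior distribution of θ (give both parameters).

Posterior: Beta(28.5, 26.9)

Observing 20 successes and 17 failures updates Beta(8.5, 9.9) by adding the success and failure counts to the two shape parameters: α = 8.5+20 = 28.5, β = 9.9+17 = 26.9.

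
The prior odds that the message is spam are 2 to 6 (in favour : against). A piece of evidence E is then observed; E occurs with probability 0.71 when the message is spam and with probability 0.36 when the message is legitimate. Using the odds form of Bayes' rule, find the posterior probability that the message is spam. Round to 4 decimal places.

Posterior probability ≈ 0.3966

Prior odds = 2/6 = 0.33333.
Likelihood ratio for E = 0.71/0.36 = 1.9722.
Posterior odds = prior odds × LR = 0.65741.
Posterior probability = odds/(1+odds) = 0.65741/1.6574 = 0.3966.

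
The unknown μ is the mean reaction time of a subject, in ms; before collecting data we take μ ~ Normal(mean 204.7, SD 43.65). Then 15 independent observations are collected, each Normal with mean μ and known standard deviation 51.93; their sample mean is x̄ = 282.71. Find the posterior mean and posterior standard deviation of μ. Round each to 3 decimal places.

Prior precision 1/τ₀² = 1/43.65² = 0.00052485; data precision n/σ² = 15/51.93² = 0.00556230.
Posterior precision = 0.00052485 + 0.00556230 = 0.00608715, giving posterior SD = 1/√0.00608715 = 12.817.
Posterior mean = (0.00052485·204.7 + 0.00556230·282.71) / 0.00608715 = 275.984.

Posterior mean ≈ 275.984; posterior SD ≈ 12.817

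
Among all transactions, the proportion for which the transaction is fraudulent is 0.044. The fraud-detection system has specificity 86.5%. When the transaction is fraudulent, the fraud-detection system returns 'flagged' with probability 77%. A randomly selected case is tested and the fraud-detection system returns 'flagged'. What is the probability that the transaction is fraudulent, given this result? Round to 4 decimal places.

P(H | E) ≈ 0.2079

Write H for 'the transaction is fraudulent'. Prior odds H:¬H = 0.044/0.956 = 0.046025. For the 'flagged' outcome, the likelihood ratio is 0.77/0.135 = 5.7037.
Posterior odds = 0.046025 × 5.7037 = 0.26251, so P(H|E) = 0.26251/(1+0.26251) = 0.2079.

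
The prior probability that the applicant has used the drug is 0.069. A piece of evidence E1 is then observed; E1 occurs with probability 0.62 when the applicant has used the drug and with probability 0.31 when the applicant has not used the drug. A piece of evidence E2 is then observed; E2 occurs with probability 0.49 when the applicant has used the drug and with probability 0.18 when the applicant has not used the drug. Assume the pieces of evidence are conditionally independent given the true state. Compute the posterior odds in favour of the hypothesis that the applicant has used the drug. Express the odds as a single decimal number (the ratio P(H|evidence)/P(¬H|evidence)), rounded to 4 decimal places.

Prior odds = 0.069/(1−0.069) = 0.074114.
Likelihood ratio for E1 = 0.62/0.31 = 2.0000.
Likelihood ratio for E2 = 0.49/0.18 = 2.7222.
Posterior odds = prior odds × LR₁ × LR₂ = 0.40351.

Posterior odds ≈ 0.4035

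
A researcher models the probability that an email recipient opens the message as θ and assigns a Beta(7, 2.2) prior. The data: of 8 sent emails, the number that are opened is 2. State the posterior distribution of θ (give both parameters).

Posterior: Beta(9, 8.2)

The binomial likelihood is conjugate to the Beta prior: with 2 successes and 6 failures, the posterior is Beta(7+2, 2.2+6) = Beta(9, 8.2).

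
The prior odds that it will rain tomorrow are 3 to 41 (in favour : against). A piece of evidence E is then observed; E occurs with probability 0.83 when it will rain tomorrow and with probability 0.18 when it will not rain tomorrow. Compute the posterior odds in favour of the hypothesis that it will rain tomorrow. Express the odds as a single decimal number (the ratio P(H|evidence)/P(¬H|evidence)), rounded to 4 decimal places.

Posterior odds ≈ 0.3374

Prior odds = 3/41 = 0.073171. In log-odds, ln(0.073171) = -2.6150.
Add log likelihood ratio: ln(4.6111) = 1.5285.
Posterior log-odds = -1.0865, so posterior odds = exp(-1.0865) = 0.33740.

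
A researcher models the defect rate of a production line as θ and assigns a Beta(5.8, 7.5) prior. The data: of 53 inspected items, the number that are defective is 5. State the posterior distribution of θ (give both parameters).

Posterior: Beta(10.8, 55.5)

The binomial likelihood is conjugate to the Beta prior: with 5 successes and 48 failures, the posterior is Beta(5.8+5, 7.5+48) = Beta(10.8, 55.5).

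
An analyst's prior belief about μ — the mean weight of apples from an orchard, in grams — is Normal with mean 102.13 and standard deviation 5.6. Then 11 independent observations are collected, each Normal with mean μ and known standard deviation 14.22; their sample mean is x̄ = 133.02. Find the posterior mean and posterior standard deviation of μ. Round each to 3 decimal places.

Posterior mean ≈ 121.604; posterior SD ≈ 3.404

With known σ, the Normal prior is conjugate. Weight on the data is w = (n/σ²)/(n/σ² + 1/τ₀²) = 0.0543993/(0.0543993+0.0318878) = 0.63045.
Posterior mean = w·x̄ + (1−w)·μ₀ = 0.63045·133.02 + 0.36955·102.13 = 121.604. Posterior variance = 1/(0.0543993+0.0318878) = 11.5892, so SD = 3.404.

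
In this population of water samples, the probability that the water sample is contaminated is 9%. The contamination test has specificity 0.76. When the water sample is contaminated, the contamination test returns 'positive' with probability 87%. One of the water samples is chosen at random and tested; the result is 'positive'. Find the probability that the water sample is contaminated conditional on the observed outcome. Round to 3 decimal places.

Write H for 'the water sample is contaminated'. Prior odds H:¬H = 0.09/0.91 = 0.098901. For the 'positive' outcome, the likelihood ratio is 0.87/0.24 = 3.6250.
Posterior odds = 0.098901 × 3.6250 = 0.35852, so P(H|E) = 0.35852/(1+0.35852) = 0.264.

P(H | E) ≈ 0.264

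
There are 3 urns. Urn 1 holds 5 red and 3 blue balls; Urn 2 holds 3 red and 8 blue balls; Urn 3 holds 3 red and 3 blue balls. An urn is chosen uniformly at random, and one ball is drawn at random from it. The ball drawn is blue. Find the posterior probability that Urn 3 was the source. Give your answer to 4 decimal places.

P(blue|Urn 1) = 0.375; P(blue|Urn 2) = 0.7273; P(blue|Urn 3) = 0.5.
Prior × likelihood for each source: 0.333333·0.375=0.1250, 0.333333·0.7273=0.2424, 0.333333·0.5=0.1667. Summing gives P(blue) = 0.53409.
P(Urn 3 | blue) = 0.1667 / 0.53409 = 0.3121.

Posterior probability ≈ 0.3121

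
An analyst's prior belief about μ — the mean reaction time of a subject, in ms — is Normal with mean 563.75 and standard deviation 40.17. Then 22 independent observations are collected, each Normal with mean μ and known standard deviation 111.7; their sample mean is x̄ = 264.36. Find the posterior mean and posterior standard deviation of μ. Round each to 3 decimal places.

Posterior mean ≈ 342.220; posterior SD ≈ 20.485

With known σ, the Normal prior is conjugate. Weight on the data is w = (n/σ²)/(n/σ² + 1/τ₀²) = 0.00176326/(0.00176326+0.00061972) = 0.73994.
Posterior mean = w·x̄ + (1−w)·μ₀ = 0.73994·264.36 + 0.26006·563.75 = 342.220. Posterior variance = 1/(0.00176326+0.00061972) = 419.642, so SD = 20.485.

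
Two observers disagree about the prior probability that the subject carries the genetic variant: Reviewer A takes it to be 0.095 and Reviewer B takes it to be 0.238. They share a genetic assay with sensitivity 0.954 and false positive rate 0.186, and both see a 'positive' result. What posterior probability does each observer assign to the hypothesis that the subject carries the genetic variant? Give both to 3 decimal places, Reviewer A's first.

P('+'|H) = 0.954, P('+'|¬H) = 0.186.
Reviewer A: numerator 0.954·0.095 = 0.090630; evidence = 0.090630+0.186·0.905 = 0.25896; posterior = 0.350.
Reviewer B: numerator 0.954·0.238 = 0.22705; evidence = 0.22705+0.186·0.762 = 0.36878; posterior = 0.616.

Reviewer A: 0.350; Reviewer B: 0.616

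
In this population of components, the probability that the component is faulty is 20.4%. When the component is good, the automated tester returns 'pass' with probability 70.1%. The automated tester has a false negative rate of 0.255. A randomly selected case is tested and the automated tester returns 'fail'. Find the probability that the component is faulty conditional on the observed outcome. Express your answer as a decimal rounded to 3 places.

Let H be the event that the component is faulty. P(H) = 0.204, so P(¬H) = 0.796. With E the 'fail' result, P(E|H) = 0.745 and P(E|¬H) = 0.299.
P(E) = 0.745·0.204 + 0.299·0.796 = 0.15198 + 0.23800 = 0.38998.
By Bayes' theorem, P(H|E) = 0.15198 / 0.38998 = 0.390.

P(H | E) ≈ 0.390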